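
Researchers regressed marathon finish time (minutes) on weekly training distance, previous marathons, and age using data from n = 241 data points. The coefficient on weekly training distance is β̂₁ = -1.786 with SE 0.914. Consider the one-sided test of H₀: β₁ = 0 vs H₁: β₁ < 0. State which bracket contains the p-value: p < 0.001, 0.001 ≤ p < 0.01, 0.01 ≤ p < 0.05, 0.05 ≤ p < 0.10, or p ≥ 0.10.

0.01 ≤ p < 0.05

t = -1.786 / 0.914 = -1.954.
df = n − k − 1 = 241 − 3 − 1 = 237.
One-sided p = P(T_{237} < t) ≈ 0.0259.
So 0.01 ≤ p < 0.05.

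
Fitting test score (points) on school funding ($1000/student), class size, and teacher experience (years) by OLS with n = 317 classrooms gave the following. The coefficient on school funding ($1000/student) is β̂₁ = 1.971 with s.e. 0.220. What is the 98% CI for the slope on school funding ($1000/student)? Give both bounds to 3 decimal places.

df = n − k − 1 = 317 − 3 − 1 = 313.
t* = t_{0.01, 313} = 2.33832.
Margin = t* × SE = 2.33832 × 0.220 = 0.51443.
CI: 1.971 ± 0.51443 → (1.457, 2.485).
With 98% confidence, each one-unit increase in school funding ($1000/student) is associated with a change of between 1.457 and 2.485 points in test score, holding the other predictors fixed.

(1.457, 2.485)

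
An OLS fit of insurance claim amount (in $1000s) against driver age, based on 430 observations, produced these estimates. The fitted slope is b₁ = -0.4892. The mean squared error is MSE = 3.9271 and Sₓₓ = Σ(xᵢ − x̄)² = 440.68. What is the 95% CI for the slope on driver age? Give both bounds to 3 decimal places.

SE(b₁) = √(MSE/Sₓₓ) = √(3.9271/440.68) = 0.0944005.
df = n − 2 = 428.
t* = t_{0.025, 428} = 1.965522.
Margin = t* × SE = 1.965522 × 0.0944005 = 0.18555.
CI: -0.4892 ± 0.18555 → (-0.675, -0.304).
With 95% confidence, each one-unit increase in driver age is associated with a change of between -0.675 and -0.304 $1000s in insurance claim amount.

(-0.675, -0.304)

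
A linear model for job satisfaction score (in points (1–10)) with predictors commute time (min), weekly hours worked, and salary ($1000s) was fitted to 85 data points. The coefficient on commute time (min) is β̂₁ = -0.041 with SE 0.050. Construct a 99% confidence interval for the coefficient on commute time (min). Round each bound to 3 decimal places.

df = n − k − 1 = 85 − 3 − 1 = 81.
t* = t_{0.005, 81} = 2.637897.
Margin = t* × SE = 2.637897 × 0.050 = 0.13189.
CI: -0.041 ± 0.13189 → (-0.173, 0.091).
With 99% confidence, each one-unit increase in commute time (min) is associated with a change of between -0.173 and 0.091 points (1–10) in job satisfaction score, holding the other predictors fixed.

(-0.173, 0.091)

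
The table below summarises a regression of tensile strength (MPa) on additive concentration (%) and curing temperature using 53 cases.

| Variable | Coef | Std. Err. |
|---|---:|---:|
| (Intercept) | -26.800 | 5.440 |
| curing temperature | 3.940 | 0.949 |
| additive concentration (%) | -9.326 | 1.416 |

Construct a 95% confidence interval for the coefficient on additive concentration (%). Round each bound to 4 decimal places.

Read off: b = -9.326, SE = 1.416 for additive concentration (%).
df = n − k − 1 = 53 − 2 − 1 = 50.
t* = t_{0.025, 50} = 2.008559.
Margin = t* × SE = 2.008559 × 1.416 = 2.844120.
CI: -9.326 ± 2.844120 → (-12.1701, -6.4819).

(-12.1701, -6.4819)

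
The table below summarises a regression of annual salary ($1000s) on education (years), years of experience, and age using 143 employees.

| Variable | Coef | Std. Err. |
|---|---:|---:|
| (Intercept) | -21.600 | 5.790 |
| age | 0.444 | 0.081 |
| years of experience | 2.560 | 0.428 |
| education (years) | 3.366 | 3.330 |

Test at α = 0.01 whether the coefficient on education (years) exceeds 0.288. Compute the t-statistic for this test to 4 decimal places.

t = 0.9243

Read off: b = 3.366, SE = 3.330 for education (years).
H₀: β₁ = 0.288 vs H₁: β₁ > 0.288.
t = (3.366 − 0.288) / 3.330 = 0.9243.
df = n − k − 1 = 143 − 3 − 1 = 139.
One-sided p ≈ 0.1785, which is ≥ 0.01, so fail to reject H₀.
The data do not give significant evidence that the true slope on education (years) exceeds 0.288 $1000s per unit, holding the other predictors fixed.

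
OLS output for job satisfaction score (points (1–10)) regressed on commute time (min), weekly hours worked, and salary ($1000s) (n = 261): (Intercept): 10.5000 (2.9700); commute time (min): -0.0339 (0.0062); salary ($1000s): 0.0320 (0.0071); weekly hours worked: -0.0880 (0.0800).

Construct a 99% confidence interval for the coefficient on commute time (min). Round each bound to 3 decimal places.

(-0.050, -0.018)

Read off: b = -0.0339, SE = 0.0062 for commute time (min).
df = n − k − 1 = 261 − 3 − 1 = 257.
t* = t_{0.005, 257} = 2.595094.
Margin = t* × SE = 2.595094 × 0.0062 = 0.01609.
CI: -0.0339 ± 0.01609 → (-0.050, -0.018).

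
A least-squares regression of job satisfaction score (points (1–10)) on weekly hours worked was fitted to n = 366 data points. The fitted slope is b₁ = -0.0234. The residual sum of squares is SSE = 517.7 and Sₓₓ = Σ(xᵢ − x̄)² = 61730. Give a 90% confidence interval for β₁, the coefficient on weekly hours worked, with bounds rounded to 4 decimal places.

(-0.0313, -0.0155)

MSE = SSE/(n − 2) = 517.7/364 = 1.42225.
SE(b₁) = √(MSE/Sₓₓ) = √(1.42225/61730) = 0.00479999.
df = n − 2 = 364.
t* = t_{0.05, 364} = 1.649051.
Margin = t* × SE = 1.649051 × 0.00479999 = 0.007915.
CI: -0.0234 ± 0.007915 → (-0.0313, -0.0155).
With 90% confidence, each one-unit increase in weekly hours worked is associated with a change of between -0.0313 and -0.0155 points (1–10) in job satisfaction score.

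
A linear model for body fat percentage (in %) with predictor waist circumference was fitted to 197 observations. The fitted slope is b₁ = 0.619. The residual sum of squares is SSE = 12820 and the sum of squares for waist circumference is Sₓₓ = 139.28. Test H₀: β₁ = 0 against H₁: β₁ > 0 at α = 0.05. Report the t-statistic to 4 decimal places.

MSE = SSE/(n − 2) = 12820/195 = 65.7436.
SE(b₁) = √(MSE/Sₓₓ) = √(65.7436/139.28) = 0.68704.
t = 0.619 / 0.68704 = 0.9010.
df = n − 2 = 195.
One-sided p ≈ 0.1844, which is ≥ 0.05, so fail to reject H₀.
The data do not give significant evidence that the true slope on waist circumference is positive.

t = 0.9010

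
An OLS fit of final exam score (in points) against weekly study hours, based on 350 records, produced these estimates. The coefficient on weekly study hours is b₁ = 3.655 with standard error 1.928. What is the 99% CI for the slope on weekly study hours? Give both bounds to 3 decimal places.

(-1.339, 8.649)

df = n − 2 = 350 − 2 = 348.
t* = t_{0.005, 348} = 2.590031.
Margin = t* × SE = 2.590031 × 1.928 = 4.99358.
CI: 3.655 ± 4.99358 → (-1.339, 8.649).
With 99% confidence, each one-unit increase in weekly study hours is associated with a change of between -1.339 and 8.649 points in final exam score.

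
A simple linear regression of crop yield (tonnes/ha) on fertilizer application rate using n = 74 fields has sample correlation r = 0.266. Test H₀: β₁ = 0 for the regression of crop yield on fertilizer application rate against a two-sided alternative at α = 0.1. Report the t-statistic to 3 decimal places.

t = 2.341

t = r·√(n − 2)/√(1 − r²) = 0.266·√72/√0.929244 = 2.341.
df = n − 2 = 72.
Two-sided p ≈ 0.0220, which is < 0.1, so reject H₀.
There is evidence of a linear association between fertilizer application rate and crop yield.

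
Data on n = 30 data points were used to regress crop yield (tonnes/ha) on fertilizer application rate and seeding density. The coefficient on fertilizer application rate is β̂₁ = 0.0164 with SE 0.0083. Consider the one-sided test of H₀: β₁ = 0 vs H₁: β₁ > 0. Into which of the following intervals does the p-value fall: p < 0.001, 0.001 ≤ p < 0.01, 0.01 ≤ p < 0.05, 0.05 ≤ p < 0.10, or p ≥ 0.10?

0.01 ≤ p < 0.05

t = 0.0164 / 0.0083 = 1.976.
df = n − k − 1 = 30 − 2 − 1 = 27.
One-sided p = P(T_{27} > t) ≈ 0.0292.
So 0.01 ≤ p < 0.05.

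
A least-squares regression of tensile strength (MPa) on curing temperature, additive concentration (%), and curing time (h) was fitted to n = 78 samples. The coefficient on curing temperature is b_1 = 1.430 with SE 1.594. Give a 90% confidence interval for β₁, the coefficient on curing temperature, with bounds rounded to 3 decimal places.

df = n − k − 1 = 78 − 3 − 1 = 74.
t* = t_{0.05, 74} = 1.665707.
Margin = t* × SE = 1.665707 × 1.594 = 2.65514.
CI: 1.430 ± 2.65514 → (-1.225, 4.085).
With 90% confidence, each one-unit increase in curing temperature is associated with a change of between -1.225 and 4.085 MPa in tensile strength, holding the other predictors fixed.

(-1.225, 4.085)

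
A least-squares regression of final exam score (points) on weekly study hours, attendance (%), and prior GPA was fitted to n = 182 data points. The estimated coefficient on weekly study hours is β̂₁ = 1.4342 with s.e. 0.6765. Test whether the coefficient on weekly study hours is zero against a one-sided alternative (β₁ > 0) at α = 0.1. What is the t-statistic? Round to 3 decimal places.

H₀: β₁ = 0 vs H₁: β₁ > 0.
t = (β̂₁ − β₁⁰)/SE = 1.4342 / 0.6765 = 2.120.
df = n − k − 1 = 182 − 3 − 1 = 178.
One-sided p ≈ 0.0177, which is < 0.1, so reject H₀.
There is evidence that the true slope on weekly study hours is positive, holding the other predictors fixed.

t = 2.120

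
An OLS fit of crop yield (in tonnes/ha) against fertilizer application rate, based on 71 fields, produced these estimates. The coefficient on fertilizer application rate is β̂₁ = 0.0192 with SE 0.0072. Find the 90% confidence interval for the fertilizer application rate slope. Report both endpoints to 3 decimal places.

(0.007, 0.031)

df = n − 2 = 71 − 2 = 69.
t* = t_{0.05, 69} = 1.667239.
Margin = t* × SE = 1.667239 × 0.0072 = 0.01200.
CI: 0.0192 ± 0.01200 → (0.007, 0.031).
With 90% confidence, each one-unit increase in fertilizer application rate is associated with a change of between 0.007 and 0.031 tonnes/ha in crop yield.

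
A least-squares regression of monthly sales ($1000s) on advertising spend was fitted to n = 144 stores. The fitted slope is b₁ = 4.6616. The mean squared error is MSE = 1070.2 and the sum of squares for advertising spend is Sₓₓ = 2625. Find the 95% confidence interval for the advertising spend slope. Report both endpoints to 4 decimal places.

(3.3994, 5.9238)

SE(b₁) = √(MSE/Sₓₓ) = √(1070.2/2625) = 0.63851.
df = n − 2 = 142.
t* = t_{0.025, 142} = 1.976811.
Margin = t* × SE = 1.976811 × 0.63851 = 1.262214.
CI: 4.6616 ± 1.262214 → (3.3994, 5.9238).
With 95% confidence, each one-unit increase in advertising spend is associated with a change of between 3.3994 and 5.9238 $1000s in monthly sales.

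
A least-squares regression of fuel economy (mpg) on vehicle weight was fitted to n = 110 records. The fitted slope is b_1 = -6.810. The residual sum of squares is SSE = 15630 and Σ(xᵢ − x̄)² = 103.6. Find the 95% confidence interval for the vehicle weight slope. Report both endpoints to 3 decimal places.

(-9.153, -4.467)

MSE = SSE/(n − 2) = 15630/108 = 144.722.
SE(b_1) = √(MSE/Sₓₓ) = √(144.722/103.6) = 1.18192.
df = n − 2 = 108.
t* = t_{0.025, 108} = 1.982173.
Margin = t* × SE = 1.982173 × 1.18192 = 2.34277.
CI: -6.810 ± 2.34277 → (-9.153, -4.467).
With 95% confidence, each one-unit increase in vehicle weight is associated with a change of between -9.153 and -4.467 mpg in fuel economy.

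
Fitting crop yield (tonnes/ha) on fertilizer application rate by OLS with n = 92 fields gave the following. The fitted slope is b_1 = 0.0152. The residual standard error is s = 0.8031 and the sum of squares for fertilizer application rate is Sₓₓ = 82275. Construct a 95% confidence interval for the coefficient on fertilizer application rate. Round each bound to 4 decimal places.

(0.0096, 0.0208)

SE(b_1) = s/√Sₓₓ = 0.8031/√82275 = 0.00279986.
df = n − 2 = 90.
t* = t_{0.025, 90} = 1.986675.
Margin = t* × SE = 1.986675 × 0.00279986 = 0.005562.
CI: 0.0152 ± 0.005562 → (0.0096, 0.0208).
With 95% confidence, each one-unit increase in fertilizer application rate is associated with a change of between 0.0096 and 0.0208 tonnes/ha in crop yield.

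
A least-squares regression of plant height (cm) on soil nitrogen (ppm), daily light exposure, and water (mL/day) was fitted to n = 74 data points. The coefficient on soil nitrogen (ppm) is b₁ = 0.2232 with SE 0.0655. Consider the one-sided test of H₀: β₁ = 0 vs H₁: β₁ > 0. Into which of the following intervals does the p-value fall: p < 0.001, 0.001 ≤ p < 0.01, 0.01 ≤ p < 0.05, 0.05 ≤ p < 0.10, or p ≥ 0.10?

t = 0.2232 / 0.0655 = 3.408.
df = n − k − 1 = 74 − 3 − 1 = 70.
One-sided p = P(T_{70} > t) ≈ 0.0005.
So p < 0.001.

p < 0.001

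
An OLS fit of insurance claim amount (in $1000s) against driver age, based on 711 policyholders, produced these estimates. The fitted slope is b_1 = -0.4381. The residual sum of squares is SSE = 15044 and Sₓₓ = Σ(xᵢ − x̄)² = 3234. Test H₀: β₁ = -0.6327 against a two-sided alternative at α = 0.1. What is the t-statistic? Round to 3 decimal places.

MSE = SSE/(n − 2) = 15044/709 = 21.2186.
SE(b_1) = √(MSE/Sₓₓ) = √(21.2186/3234) = 0.0810007.
t = (-0.4381 − (-0.6327)) / 0.0810007 = 2.402.
df = n − 2 = 709.
Two-sided p ≈ 0.0165, which is < 0.1, so reject H₀.
There is evidence that the true slope on driver age differs from -0.6327 $1000s per unit.

t = 2.402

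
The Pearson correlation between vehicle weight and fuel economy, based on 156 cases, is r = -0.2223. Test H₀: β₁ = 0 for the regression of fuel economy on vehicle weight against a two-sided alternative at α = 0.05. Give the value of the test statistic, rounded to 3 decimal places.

t = r·√(n − 2)/√(1 − r²) = -0.2223·√154/√0.950583 = -2.829.
df = n − 2 = 154.
Two-sided p ≈ 0.0053, which is < 0.05, so reject H₀.
There is evidence of a linear association between vehicle weight and fuel economy.

t = -2.829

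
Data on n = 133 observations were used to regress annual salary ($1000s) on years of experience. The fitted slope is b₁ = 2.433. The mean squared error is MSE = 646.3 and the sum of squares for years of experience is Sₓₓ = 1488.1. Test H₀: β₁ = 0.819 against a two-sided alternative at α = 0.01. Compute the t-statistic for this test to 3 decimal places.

t = 2.449

SE(b₁) = √(MSE/Sₓₓ) = √(646.3/1488.1) = 0.659024.
t = (2.433 − 0.819) / 0.659024 = 2.449.
df = n − 2 = 131.
Two-sided p ≈ 0.0156, which is ≥ 0.01, so fail to reject H₀.
The data are consistent with a true slope of 0.819 $1000s per unit of years of experience.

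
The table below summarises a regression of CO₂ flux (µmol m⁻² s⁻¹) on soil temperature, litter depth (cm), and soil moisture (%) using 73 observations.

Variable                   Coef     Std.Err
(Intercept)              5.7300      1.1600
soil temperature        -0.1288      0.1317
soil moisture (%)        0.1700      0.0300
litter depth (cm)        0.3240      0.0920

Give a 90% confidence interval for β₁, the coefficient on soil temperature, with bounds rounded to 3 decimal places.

(-0.348, 0.091)

Read off: b = -0.1288, SE = 0.1317 for soil temperature.
df = n − k − 1 = 73 − 3 − 1 = 69.
t* = t_{0.05, 69} = 1.667239.
Margin = t* × SE = 1.667239 × 0.1317 = 0.21958.
CI: -0.1288 ± 0.21958 → (-0.348, 0.091).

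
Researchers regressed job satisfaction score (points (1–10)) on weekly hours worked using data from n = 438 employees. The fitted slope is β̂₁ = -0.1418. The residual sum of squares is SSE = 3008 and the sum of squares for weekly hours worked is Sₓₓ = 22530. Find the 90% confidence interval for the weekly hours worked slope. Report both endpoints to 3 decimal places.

MSE = SSE/(n − 2) = 3008/436 = 6.89908.
SE(β̂₁) = √(MSE/Sₓₓ) = √(6.89908/22530) = 0.0174991.
df = n − 2 = 436.
t* = t_{0.05, 436} = 1.648356.
Margin = t* × SE = 1.648356 × 0.0174991 = 0.02884.
CI: -0.1418 ± 0.02884 → (-0.171, -0.113).
With 90% confidence, each one-unit increase in weekly hours worked is associated with a change of between -0.171 and -0.113 points (1–10) in job satisfaction score.

(-0.171, -0.113)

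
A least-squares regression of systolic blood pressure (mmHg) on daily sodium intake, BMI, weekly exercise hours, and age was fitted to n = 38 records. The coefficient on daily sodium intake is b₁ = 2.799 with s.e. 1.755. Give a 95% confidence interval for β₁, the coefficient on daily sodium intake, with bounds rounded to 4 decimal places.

(-0.7716, 6.3696)

df = n − k − 1 = 38 − 4 − 1 = 33.
t* = t_{0.025, 33} = 2.034515.
Margin = t* × SE = 2.034515 × 1.755 = 3.570574.
CI: 2.799 ± 3.570574 → (-0.7716, 6.3696).
With 95% confidence, each one-unit increase in daily sodium intake is associated with a change of between -0.7716 and 6.3696 mmHg in systolic blood pressure, holding the other predictors fixed.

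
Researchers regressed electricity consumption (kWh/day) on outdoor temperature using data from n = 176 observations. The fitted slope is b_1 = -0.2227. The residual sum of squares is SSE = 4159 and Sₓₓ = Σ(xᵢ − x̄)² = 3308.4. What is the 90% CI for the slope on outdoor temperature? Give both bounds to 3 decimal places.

MSE = SSE/(n − 2) = 4159/174 = 23.9023.
SE(b_1) = √(MSE/Sₓₓ) = √(23.9023/3308.4) = 0.0849984.
df = n − 2 = 174.
t* = t_{0.05, 174} = 1.653658.
Margin = t* × SE = 1.653658 × 0.0849984 = 0.14056.
CI: -0.2227 ± 0.14056 → (-0.363, -0.082).
With 90% confidence, each one-unit increase in outdoor temperature is associated with a change of between -0.363 and -0.082 kWh/day in electricity consumption.

(-0.363, -0.082)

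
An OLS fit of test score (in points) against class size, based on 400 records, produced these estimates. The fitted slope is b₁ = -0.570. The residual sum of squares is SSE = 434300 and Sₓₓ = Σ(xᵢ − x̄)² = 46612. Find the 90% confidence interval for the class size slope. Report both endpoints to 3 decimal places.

(-0.822, -0.318)

MSE = SSE/(n − 2) = 434300/398 = 1091.21.
SE(b₁) = √(MSE/Sₓₓ) = √(1091.21/46612) = 0.153005.
df = n − 2 = 398.
t* = t_{0.05, 398} = 1.648691.
Margin = t* × SE = 1.648691 × 0.153005 = 0.25226.
CI: -0.570 ± 0.25226 → (-0.822, -0.318).
With 90% confidence, each one-unit increase in class size is associated with a change of between -0.822 and -0.318 points in test score.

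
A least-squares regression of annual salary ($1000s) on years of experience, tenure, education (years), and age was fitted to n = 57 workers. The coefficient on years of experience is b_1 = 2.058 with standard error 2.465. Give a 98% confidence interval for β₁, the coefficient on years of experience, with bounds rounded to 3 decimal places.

df = n − k − 1 = 57 − 4 − 1 = 52.
t* = t_{0.01, 52} = 2.400225.
Margin = t* × SE = 2.400225 × 2.465 = 5.91655.
CI: 2.058 ± 5.91655 → (-3.859, 7.975).
With 98% confidence, each one-unit increase in years of experience is associated with a change of between -3.859 and 7.975 $1000s in annual salary, holding the other predictors fixed.

(-3.859, 7.975)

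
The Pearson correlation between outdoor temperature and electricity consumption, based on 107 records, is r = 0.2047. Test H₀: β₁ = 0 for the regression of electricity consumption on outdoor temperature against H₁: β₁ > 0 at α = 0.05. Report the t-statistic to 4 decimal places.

t = 2.1429

t = r·√(n − 2)/√(1 − r²) = 0.2047·√105/√0.958098 = 2.1429.
df = n − 2 = 105.
One-sided p ≈ 0.0172, which is < 0.05, so reject H₀.
There is evidence of a linear association between outdoor temperature and electricity consumption.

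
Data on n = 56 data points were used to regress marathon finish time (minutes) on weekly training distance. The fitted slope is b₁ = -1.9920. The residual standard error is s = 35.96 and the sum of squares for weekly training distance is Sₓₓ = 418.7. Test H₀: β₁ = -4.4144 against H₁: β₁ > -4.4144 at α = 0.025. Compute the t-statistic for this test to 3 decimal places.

SE(b₁) = s/√Sₓₓ = 35.96/√418.7 = 1.75739.
t = (-1.9920 − (-4.4144)) / 1.75739 = 1.378.
df = n − 2 = 54.
One-sided p ≈ 0.0869, which is ≥ 0.025, so fail to reject H₀.
The data do not give significant evidence that the true slope on weekly training distance exceeds -4.4144 minutes per unit.

t = 1.378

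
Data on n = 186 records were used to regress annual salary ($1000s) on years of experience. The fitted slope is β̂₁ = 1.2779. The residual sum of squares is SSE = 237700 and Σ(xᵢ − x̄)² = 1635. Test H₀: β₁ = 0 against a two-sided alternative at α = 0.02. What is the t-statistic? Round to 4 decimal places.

MSE = SSE/(n − 2) = 237700/184 = 1291.85.
SE(β̂₁) = √(MSE/Sₓₓ) = √(1291.85/1635) = 0.888888.
t = 1.2779 / 0.888888 = 1.4376.
df = n − 2 = 184.
Two-sided p ≈ 0.1522, which is ≥ 0.02, so fail to reject H₀.
The data do not give significant evidence of an association between years of experience and annual salary.

t = 1.4376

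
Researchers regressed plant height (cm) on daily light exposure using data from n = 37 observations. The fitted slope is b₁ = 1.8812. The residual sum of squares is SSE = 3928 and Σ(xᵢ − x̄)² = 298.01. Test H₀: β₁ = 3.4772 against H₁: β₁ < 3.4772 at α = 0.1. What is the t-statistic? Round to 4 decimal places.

t = -2.6007

MSE = SSE/(n − 2) = 3928/35 = 112.229.
SE(b₁) = √(MSE/Sₓₓ) = √(112.229/298.01) = 0.613672.
t = (1.8812 − 3.4772) / 0.613672 = -2.6007.
df = n − 2 = 35.
One-sided p ≈ 0.0068, which is < 0.1, so reject H₀.
There is evidence that the true slope on daily light exposure is below 3.4772 cm per unit.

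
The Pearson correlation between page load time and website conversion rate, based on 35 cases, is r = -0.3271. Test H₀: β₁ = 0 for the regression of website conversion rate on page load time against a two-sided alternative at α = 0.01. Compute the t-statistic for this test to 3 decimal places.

t = -1.988

t = r·√(n − 2)/√(1 − r²) = -0.3271·√33/√0.893006 = -1.988.
df = n − 2 = 33.
Two-sided p ≈ 0.0551, which is ≥ 0.01, so fail to reject H₀.
The data do not give significant evidence of a linear association between page load time and website conversion rate.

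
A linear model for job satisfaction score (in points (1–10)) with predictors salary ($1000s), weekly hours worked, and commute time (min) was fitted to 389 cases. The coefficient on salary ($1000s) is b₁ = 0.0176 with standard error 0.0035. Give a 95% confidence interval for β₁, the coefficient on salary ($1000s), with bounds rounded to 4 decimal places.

df = n − k − 1 = 389 − 3 − 1 = 385.
t* = t_{0.025, 385} = 1.966145.
Margin = t* × SE = 1.966145 × 0.0035 = 0.006882.
CI: 0.0176 ± 0.006882 → (0.0107, 0.0245).
With 95% confidence, each one-unit increase in salary ($1000s) is associated with a change of between 0.0107 and 0.0245 points (1–10) in job satisfaction score, holding the other predictors fixed.

(0.0107, 0.0245)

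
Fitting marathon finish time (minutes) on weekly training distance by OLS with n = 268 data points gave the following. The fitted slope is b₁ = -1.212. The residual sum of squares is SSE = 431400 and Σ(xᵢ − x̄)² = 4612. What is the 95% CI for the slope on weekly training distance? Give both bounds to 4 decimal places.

(-2.3796, -0.0444)

MSE = SSE/(n − 2) = 431400/266 = 1621.8.
SE(b₁) = √(MSE/Sₓₓ) = √(1621.8/4612) = 0.593.
df = n − 2 = 266.
t* = t_{0.025, 266} = 1.968922.
Margin = t* × SE = 1.968922 × 0.593 = 1.167571.
CI: -1.212 ± 1.167571 → (-2.3796, -0.0444).
With 95% confidence, each one-unit increase in weekly training distance is associated with a change of between -2.3796 and -0.0444 minutes in marathon finish time.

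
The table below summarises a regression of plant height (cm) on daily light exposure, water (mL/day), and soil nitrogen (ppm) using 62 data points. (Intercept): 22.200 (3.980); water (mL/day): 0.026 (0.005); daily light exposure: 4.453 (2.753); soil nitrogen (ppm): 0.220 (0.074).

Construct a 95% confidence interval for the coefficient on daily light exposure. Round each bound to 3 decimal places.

Read off: b = 4.453, SE = 2.753 for daily light exposure.
df = n − k − 1 = 62 − 3 − 1 = 58.
t* = t_{0.025, 58} = 2.001717.
Margin = t* × SE = 2.001717 × 2.753 = 5.51073.
CI: 4.453 ± 5.51073 → (-1.058, 9.964).

(-1.058, 9.964)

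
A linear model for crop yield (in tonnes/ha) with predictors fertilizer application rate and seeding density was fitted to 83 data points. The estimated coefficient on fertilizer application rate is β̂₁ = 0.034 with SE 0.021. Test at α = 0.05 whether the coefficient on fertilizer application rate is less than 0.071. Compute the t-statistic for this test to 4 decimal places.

H₀: β₁ = 0.071 vs H₁: β₁ < 0.071.
t = (β̂₁ − β₁⁰)/SE = (0.034 − 0.071) / 0.021 = -1.7619.
df = n − k − 1 = 83 − 2 − 1 = 80.
One-sided p ≈ 0.0410, which is < 0.05, so reject H₀.
There is evidence that the true slope on fertilizer application rate is below 0.071 tonnes/ha per unit, holding the other predictors fixed.

t = -1.7619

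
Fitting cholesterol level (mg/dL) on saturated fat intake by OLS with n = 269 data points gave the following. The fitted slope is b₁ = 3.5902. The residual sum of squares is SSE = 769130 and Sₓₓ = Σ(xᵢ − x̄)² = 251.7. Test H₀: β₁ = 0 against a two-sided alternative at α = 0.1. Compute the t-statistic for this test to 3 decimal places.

MSE = SSE/(n − 2) = 769130/267 = 2880.64.
SE(b₁) = √(MSE/Sₓₓ) = √(2880.64/251.7) = 3.383.
t = 3.5902 / 3.383 = 1.061.
df = n − 2 = 267.
Two-sided p ≈ 0.2895, which is ≥ 0.1, so fail to reject H₀.
The data do not give significant evidence of an association between saturated fat intake and cholesterol level.

t = 1.061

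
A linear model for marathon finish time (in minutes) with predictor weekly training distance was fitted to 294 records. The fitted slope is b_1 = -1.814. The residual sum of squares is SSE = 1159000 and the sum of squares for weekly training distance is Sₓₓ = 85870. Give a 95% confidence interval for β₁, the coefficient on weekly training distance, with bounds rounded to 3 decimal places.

MSE = SSE/(n − 2) = 1159000/292 = 3969.18.
SE(b_1) = √(MSE/Sₓₓ) = √(3969.18/85870) = 0.214996.
df = n − 2 = 292.
t* = t_{0.025, 292} = 1.968121.
Margin = t* × SE = 1.968121 × 0.214996 = 0.42314.
CI: -1.814 ± 0.42314 → (-2.237, -1.391).
With 95% confidence, each one-unit increase in weekly training distance is associated with a change of between -2.237 and -1.391 minutes in marathon finish time.

(-2.237, -1.391)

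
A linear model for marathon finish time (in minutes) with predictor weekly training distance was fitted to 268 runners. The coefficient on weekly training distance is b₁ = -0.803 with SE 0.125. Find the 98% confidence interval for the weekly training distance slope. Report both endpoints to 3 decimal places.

(-1.096, -0.510)

df = n − 2 = 268 − 2 = 266.
t* = t_{0.01, 266} = 2.340448.
Margin = t* × SE = 2.340448 × 0.125 = 0.29256.
CI: -0.803 ± 0.29256 → (-1.096, -0.510).
With 98% confidence, each one-unit increase in weekly training distance is associated with a change of between -1.096 and -0.510 minutes in marathon finish time.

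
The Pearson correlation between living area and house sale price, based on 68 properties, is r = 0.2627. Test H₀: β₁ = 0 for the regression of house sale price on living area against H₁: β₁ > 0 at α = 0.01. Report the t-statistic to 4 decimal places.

t = 2.2119

t = r·√(n − 2)/√(1 − r²) = 0.2627·√66/√0.930989 = 2.2119.
df = n − 2 = 66.
One-sided p ≈ 0.0152, which is ≥ 0.01, so fail to reject H₀.
The data do not give significant evidence of a linear association between living area and house sale price.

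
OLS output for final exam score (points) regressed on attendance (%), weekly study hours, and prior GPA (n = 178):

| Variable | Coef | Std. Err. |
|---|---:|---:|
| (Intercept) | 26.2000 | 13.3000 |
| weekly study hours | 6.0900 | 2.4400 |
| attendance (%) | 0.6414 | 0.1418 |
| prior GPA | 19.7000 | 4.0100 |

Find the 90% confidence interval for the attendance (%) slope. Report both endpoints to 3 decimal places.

(0.407, 0.876)

Read off: b = 0.6414, SE = 0.1418 for attendance (%).
df = n − k − 1 = 178 − 3 − 1 = 174.
t* = t_{0.05, 174} = 1.653658.
Margin = t* × SE = 1.653658 × 0.1418 = 0.23449.
CI: 0.6414 ± 0.23449 → (0.407, 0.876).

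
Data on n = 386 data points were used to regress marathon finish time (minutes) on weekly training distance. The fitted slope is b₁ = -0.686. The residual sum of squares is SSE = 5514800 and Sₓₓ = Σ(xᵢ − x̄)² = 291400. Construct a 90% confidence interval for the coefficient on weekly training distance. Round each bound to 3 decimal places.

MSE = SSE/(n − 2) = 5514800/384 = 14361.5.
SE(b₁) = √(MSE/Sₓₓ) = √(14361.5/291400) = 0.222001.
df = n − 2 = 384.
t* = t_{0.05, 384} = 1.648831.
Margin = t* × SE = 1.648831 × 0.222001 = 0.36604.
CI: -0.686 ± 0.36604 → (-1.052, -0.320).
With 90% confidence, each one-unit increase in weekly training distance is associated with a change of between -1.052 and -0.320 minutes in marathon finish time.

(-1.052, -0.320)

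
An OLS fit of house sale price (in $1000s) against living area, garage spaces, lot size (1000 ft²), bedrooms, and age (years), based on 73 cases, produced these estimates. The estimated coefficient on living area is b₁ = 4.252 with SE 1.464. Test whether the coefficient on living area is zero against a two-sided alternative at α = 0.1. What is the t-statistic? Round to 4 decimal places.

t = 2.9044

H₀: β₁ = 0 vs H₁: β₁ ≠ 0.
t = (b₁ − β₁⁰)/SE = 4.252 / 1.464 = 2.9044.
df = n − k − 1 = 73 − 5 − 1 = 67.
Two-sided p ≈ 0.0050, which is < 0.1, so reject H₀.
There is evidence that living area is associated with house sale price, holding the other predictors fixed.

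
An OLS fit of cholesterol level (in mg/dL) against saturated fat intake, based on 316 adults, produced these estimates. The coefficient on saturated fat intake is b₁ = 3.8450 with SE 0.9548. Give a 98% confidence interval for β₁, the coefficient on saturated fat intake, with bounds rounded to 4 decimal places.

(1.6124, 6.0776)

df = n − 2 = 316 − 2 = 314.
t* = t_{0.01, 314} = 2.338282.
Margin = t* × SE = 2.338282 × 0.9548 = 2.232592.
CI: 3.8450 ± 2.232592 → (1.6124, 6.0776).
With 98% confidence, each one-unit increase in saturated fat intake is associated with a change of between 1.6124 and 6.0776 mg/dL in cholesterol level.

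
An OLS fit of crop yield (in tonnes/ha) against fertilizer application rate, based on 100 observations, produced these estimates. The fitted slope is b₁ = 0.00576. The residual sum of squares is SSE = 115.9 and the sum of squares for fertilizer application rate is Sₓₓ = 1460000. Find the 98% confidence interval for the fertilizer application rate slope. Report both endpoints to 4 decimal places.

MSE = SSE/(n − 2) = 115.9/98 = 1.18265.
SE(b₁) = √(MSE/Sₓₓ) = √(1.18265/1460000) = 0.00090002.
df = n − 2 = 98.
t* = t_{0.01, 98} = 2.365002.
Margin = t* × SE = 2.365002 × 0.00090002 = 0.002129.
CI: 0.00576 ± 0.002129 → (0.0036, 0.0079).
With 98% confidence, each one-unit increase in fertilizer application rate is associated with a change of between 0.0036 and 0.0079 tonnes/ha in crop yield.

(0.0036, 0.0079)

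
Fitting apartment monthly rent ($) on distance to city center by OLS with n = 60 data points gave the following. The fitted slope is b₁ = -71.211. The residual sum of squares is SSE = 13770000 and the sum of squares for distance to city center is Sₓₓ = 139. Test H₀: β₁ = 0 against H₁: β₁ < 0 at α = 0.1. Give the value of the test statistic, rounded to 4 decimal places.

MSE = SSE/(n − 2) = 13770000/58 = 237414.
SE(b₁) = √(MSE/Sₓₓ) = √(237414/139) = 41.3281.
t = -71.211 / 41.3281 = -1.7231.
df = n − 2 = 58.
One-sided p ≈ 0.0451, which is < 0.1, so reject H₀.
There is evidence that the true slope on distance to city center is negative.

t = -1.7231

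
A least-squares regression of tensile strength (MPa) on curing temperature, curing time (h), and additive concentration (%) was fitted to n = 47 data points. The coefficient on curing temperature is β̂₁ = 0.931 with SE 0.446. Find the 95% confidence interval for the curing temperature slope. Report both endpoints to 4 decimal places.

(0.0316, 1.8304)

df = n − k − 1 = 47 − 3 − 1 = 43.
t* = t_{0.025, 43} = 2.016692.
Margin = t* × SE = 2.016692 × 0.446 = 0.899445.
CI: 0.931 ± 0.899445 → (0.0316, 1.8304).
With 95% confidence, each one-unit increase in curing temperature is associated with a change of between 0.0316 and 1.8304 MPa in tensile strength, holding the other predictors fixed.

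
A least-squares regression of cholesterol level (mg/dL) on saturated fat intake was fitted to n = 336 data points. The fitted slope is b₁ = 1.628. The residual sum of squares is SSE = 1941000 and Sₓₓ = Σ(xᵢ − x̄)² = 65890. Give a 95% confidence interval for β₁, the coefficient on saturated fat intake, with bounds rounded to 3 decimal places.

MSE = SSE/(n − 2) = 1941000/334 = 5811.38.
SE(b₁) = √(MSE/Sₓₓ) = √(5811.38/65890) = 0.296982.
df = n − 2 = 334.
t* = t_{0.025, 334} = 1.967092.
Margin = t* × SE = 1.967092 × 0.296982 = 0.58419.
CI: 1.628 ± 0.58419 → (1.044, 2.212).
With 95% confidence, each one-unit increase in saturated fat intake is associated with a change of between 1.044 and 2.212 mg/dL in cholesterol level.

(1.044, 2.212)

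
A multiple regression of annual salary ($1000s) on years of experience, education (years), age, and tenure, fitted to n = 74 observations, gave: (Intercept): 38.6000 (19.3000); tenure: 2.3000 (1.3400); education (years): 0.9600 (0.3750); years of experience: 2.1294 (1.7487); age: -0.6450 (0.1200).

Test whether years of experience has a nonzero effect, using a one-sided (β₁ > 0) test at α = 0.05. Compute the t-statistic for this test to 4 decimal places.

t = 1.2177

Read off: b = 2.1294, SE = 1.7487 for years of experience.
H₀: β₁ = 0 vs H₁: β₁ > 0.
t = 2.1294 / 1.7487 = 1.2177.
df = n − k − 1 = 74 − 4 − 1 = 69.
One-sided p ≈ 0.1137, which is ≥ 0.05, so fail to reject H₀.
The data do not give significant evidence that the true slope on years of experience is positive, holding the other predictors fixed.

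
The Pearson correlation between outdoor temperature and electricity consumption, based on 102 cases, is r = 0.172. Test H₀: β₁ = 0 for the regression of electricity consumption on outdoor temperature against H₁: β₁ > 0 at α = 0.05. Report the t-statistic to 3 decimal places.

t = 1.746

t = r·√(n − 2)/√(1 − r²) = 0.172·√100/√0.970416 = 1.746.
df = n − 2 = 100.
One-sided p ≈ 0.0419, which is < 0.05, so reject H₀.
There is evidence of a linear association between outdoor temperature and electricity consumption.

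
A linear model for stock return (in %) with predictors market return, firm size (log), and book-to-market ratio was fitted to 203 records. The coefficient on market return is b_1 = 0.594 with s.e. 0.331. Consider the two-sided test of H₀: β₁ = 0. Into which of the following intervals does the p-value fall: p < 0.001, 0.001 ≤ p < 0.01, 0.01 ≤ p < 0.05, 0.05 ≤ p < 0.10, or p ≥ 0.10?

0.05 ≤ p < 0.10

t = 0.594 / 0.331 = 1.795.
df = n − k − 1 = 203 − 3 − 1 = 199.
Two-sided p = 2·P(T_{199} > |t|) ≈ 0.0742.
So 0.05 ≤ p < 0.10.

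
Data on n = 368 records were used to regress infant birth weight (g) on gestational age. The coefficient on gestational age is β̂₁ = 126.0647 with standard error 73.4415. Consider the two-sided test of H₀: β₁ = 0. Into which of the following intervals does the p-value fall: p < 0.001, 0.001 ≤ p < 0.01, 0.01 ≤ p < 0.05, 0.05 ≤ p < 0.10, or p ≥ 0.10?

0.05 ≤ p < 0.10

t = 126.0647 / 73.4415 = 1.717.
df = n − 2 = 368 − 2 = 366.
Two-sided p = 2·P(T_{366} > |t|) ≈ 0.0869.
So 0.05 ≤ p < 0.10.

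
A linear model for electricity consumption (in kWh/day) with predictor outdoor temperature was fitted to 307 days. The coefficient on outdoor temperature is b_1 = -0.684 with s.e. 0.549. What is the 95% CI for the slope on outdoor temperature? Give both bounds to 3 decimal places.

(-1.764, 0.396)

df = n − 2 = 307 − 2 = 305.
t* = t_{0.025, 305} = 1.967772.
Margin = t* × SE = 1.967772 × 0.549 = 1.08031.
CI: -0.684 ± 1.08031 → (-1.764, 0.396).
With 95% confidence, each one-unit increase in outdoor temperature is associated with a change of between -1.764 and 0.396 kWh/day in electricity consumption.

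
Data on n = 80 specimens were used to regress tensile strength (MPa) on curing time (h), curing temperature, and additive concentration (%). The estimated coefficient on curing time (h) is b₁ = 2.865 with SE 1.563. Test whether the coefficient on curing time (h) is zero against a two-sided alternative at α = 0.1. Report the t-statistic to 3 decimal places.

H₀: β₁ = 0 vs H₁: β₁ ≠ 0.
t = (b₁ − β₁⁰)/SE = 2.865 / 1.563 = 1.833.
df = n − k − 1 = 80 − 3 − 1 = 76.
Two-sided p ≈ 0.0707, which is < 0.1, so reject H₀.
There is evidence that curing time (h) is associated with tensile strength, holding the other predictors fixed.

t = 1.833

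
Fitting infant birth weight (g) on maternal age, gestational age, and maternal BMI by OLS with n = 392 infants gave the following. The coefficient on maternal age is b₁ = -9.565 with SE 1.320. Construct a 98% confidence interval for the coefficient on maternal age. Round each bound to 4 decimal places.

df = n − k − 1 = 392 − 3 − 1 = 388.
t* = t_{0.01, 388} = 2.335997.
Margin = t* × SE = 2.335997 × 1.320 = 3.083516.
CI: -9.565 ± 3.083516 → (-12.6485, -6.4815).
With 98% confidence, each one-unit increase in maternal age is associated with a change of between -12.6485 and -6.4815 g in infant birth weight, holding the other predictors fixed.

(-12.6485, -6.4815)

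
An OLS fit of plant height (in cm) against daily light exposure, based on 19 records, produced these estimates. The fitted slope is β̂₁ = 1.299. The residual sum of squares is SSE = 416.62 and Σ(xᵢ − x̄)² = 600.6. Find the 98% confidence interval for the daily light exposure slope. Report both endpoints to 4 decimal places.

MSE = SSE/(n − 2) = 416.62/17 = 24.5071.
SE(β̂₁) = √(MSE/Sₓₓ) = √(24.5071/600.6) = 0.202001.
df = n − 2 = 17.
t* = t_{0.01, 17} = 2.566934.
Margin = t* × SE = 2.566934 × 0.202001 = 0.518523.
CI: 1.299 ± 0.518523 → (0.7805, 1.8175).
With 98% confidence, each one-unit increase in daily light exposure is associated with a change of between 0.7805 and 1.8175 cm in plant height.

(0.7805, 1.8175)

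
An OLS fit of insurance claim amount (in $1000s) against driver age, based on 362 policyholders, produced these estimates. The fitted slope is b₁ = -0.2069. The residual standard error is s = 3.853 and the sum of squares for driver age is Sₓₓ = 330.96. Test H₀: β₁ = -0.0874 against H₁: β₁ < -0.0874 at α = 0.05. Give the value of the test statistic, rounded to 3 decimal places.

SE(b₁) = s/√Sₓₓ = 3.853/√330.96 = 0.211793.
t = (-0.2069 − (-0.0874)) / 0.211793 = -0.564.
df = n − 2 = 360.
One-sided p ≈ 0.2865, which is ≥ 0.05, so fail to reject H₀.
The data do not give significant evidence that the true slope on driver age is below -0.0874 $1000s per unit.

t = -0.564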